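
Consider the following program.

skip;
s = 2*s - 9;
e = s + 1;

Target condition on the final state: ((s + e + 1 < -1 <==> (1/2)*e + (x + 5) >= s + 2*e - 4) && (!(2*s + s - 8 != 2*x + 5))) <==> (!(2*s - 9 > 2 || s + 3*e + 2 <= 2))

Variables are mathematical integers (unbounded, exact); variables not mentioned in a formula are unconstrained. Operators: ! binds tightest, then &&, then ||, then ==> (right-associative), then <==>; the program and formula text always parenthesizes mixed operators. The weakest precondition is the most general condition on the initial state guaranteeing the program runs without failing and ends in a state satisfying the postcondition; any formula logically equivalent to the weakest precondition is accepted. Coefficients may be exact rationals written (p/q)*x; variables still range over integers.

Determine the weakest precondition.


Working backward. After the program, the postcondition ((s + e + 1 < -1 <==> (1/2)*e + (x + 5) >= s + 2*e - 4) && (!(2*s + s - 8 != 2*x + 5))) <==> (!(2*s - 9 > 2 || s + 3*e + 2 <= 2)) must hold; in canonical form it is ((e + s < -2 <==> x >= (3/2)*e + s - 9) && (!(3*s != 2*x + 13))) <==> (!(2*s > 11 || 3*e + s <= 0)).
Before e := s + 1: ((2*s < -3 <==> x >= (5/2)*s - 15/2) && (!(3*s != 2*x + 13))) <==> (!(2*s > 11 || 4*s <= -3))
Before s := 2*s - 9: ((4*s < 15 <==> x >= 5*s - 30) && (!(6*s != 2*x + 40))) <==> (!(4*s > 29 || 8*s <= 33))
Before skip: ((4*s < 15 <==> x >= 5*s - 30) && (!(6*s != 2*x + 40))) <==> (!(4*s > 29 || 8*s <= 33))
Answer: WP = ((4*s < 15 <==> x >= 5*s - 30) && (!(6*s != 2*x + 40))) <==> (!(4*s > 29 || 8*s <= 33))


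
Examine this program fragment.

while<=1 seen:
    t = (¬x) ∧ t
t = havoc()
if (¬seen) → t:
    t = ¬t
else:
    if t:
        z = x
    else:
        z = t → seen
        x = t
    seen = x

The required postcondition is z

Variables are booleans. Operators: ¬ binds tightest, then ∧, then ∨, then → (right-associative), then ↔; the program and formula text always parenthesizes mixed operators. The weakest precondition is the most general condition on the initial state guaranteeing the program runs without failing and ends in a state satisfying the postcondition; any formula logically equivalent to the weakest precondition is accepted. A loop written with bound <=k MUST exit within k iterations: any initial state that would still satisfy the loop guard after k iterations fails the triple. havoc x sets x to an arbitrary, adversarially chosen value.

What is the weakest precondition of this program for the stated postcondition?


Working backward. After the program, z must hold.
Then branch requires z; else branch requires (t → x) ∧ ((¬t) → (t → seen)).
Before the if: (((¬seen) → t) → z) ∧ ((¬((¬seen) → t)) → ((t → x) ∧ ((¬t) → (t → seen))))
Before havoc t: z ∧ (seen → z)
Before the loop (bound <=1), unroll the exhaustion recursion (WP_0 = exit-now case; WP_j = one more guarded iteration, up to j = 1):
  WP_0: (¬seen) ∧ z ∧ (seen → z)
  WP_1: (seen → ((¬seen) ∧ z ∧ (seen → z))) ∧ ((¬seen) → (z ∧ (seen → z)))
So before the loop: (seen → ((¬seen) ∧ z ∧ (seen → z))) ∧ ((¬seen) → (z ∧ (seen → z)))
Answer: WP = (seen → ((¬seen) ∧ z ∧ (seen → z))) ∧ ((¬seen) → (z ∧ (seen → z)))


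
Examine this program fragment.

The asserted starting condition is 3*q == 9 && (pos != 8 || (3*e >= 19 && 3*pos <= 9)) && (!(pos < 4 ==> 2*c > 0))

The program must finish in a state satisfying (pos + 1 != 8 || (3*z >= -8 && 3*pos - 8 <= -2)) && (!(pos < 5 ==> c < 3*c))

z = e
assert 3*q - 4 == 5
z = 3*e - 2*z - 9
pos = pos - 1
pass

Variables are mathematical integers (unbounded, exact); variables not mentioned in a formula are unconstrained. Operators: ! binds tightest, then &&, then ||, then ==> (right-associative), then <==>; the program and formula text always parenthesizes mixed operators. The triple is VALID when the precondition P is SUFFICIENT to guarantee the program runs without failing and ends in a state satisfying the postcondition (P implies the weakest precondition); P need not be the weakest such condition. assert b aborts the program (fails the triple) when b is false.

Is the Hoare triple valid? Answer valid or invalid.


Working backward. After the program, the postcondition (pos + 1 != 8 || (3*z >= -8 && 3*pos - 8 <= -2)) && (!(pos < 5 ==> c < 3*c)) must hold; in canonical form it is (pos != 7 || (3*z >= -8 && 3*pos <= 6)) && (!(pos < 5 ==> 2*c > 0)).
Before skip: (pos != 7 || (3*z >= -8 && 3*pos <= 6)) && (!(pos < 5 ==> 2*c > 0))
Before pos := pos - 1: (pos != 8 || (3*z >= -8 && 3*pos <= 9)) && (!(pos < 6 ==> 2*c > 0))
Before z := 3*e - 2*z - 9: (pos != 8 || (9*e >= 6*z + 19 && 3*pos <= 9)) && (!(pos < 6 ==> 2*c > 0))
Before assert 3*q - 4 == 5: 3*q == 9 && (pos != 8 || (9*e >= 6*z + 19 && 3*pos <= 9)) && (!(pos < 6 ==> 2*c > 0))
Before z := e: 3*q == 9 && (pos != 8 || (3*e >= 19 && 3*pos <= 9)) && (!(pos < 6 ==> 2*c > 0))
The weakest precondition is 3*q == 9 && (pos != 8 || (3*e >= 19 && 3*pos <= 9)) && (!(pos < 6 ==> 2*c > 0)).
Check whether 3*q == 9 && (pos != 8 || (3*e >= 19 && 3*pos <= 9)) && (!(pos < 4 ==> 2*c > 0)) implies it.
Every state satisfying the precondition satisfies the weakest precondition: the implication holds.
Answer: valid


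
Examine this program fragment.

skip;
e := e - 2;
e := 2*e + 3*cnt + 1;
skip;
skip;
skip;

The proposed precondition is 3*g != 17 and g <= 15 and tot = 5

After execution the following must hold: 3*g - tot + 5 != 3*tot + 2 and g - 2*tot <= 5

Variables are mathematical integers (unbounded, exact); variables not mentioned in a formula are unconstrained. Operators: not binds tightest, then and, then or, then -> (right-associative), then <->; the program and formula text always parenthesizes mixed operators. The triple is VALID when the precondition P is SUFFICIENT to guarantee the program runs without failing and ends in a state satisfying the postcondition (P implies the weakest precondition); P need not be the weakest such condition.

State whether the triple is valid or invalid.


Working backward. After the program, the postcondition 3*g - tot + 5 != 3*tot + 2 and g - 2*tot <= 5 must hold; in canonical form it is 3*g != 4*tot - 3 and g <= 2*tot + 5.
Before skip: 3*g != 4*tot - 3 and g <= 2*tot + 5
Before skip: 3*g != 4*tot - 3 and g <= 2*tot + 5
Before skip: 3*g != 4*tot - 3 and g <= 2*tot + 5
Before e := 2*e + 3*cnt + 1: 3*g != 4*tot - 3 and g <= 2*tot + 5
Before e := e - 2: 3*g != 4*tot - 3 and g <= 2*tot + 5
Before skip: 3*g != 4*tot - 3 and g <= 2*tot + 5
The weakest precondition is 3*g != 4*tot - 3 and g <= 2*tot + 5.
Check whether 3*g != 17 and g <= 15 and tot = 5 implies it.
Every state satisfying the precondition satisfies the weakest precondition: the implication holds.
Answer: valid


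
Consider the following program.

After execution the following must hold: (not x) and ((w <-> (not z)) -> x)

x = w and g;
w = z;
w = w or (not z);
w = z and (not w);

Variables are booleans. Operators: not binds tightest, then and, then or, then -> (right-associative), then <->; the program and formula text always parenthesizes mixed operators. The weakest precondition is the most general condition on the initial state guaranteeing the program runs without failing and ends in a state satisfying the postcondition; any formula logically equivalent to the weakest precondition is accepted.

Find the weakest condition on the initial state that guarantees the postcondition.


Working backward. After the program, (not x) and ((w <-> (not z)) -> x) must hold.
Before w := z and (not w): (not x) and (((z and (not w)) <-> (not z)) -> x)
Before w := w or (not z): (not x) and (((z and (not (w or (not z)))) <-> (not z)) -> x)
Before w := z: (not x) and (z -> x)
Before x := w and g: (not (w and g)) and (z -> (w and g))
Answer: WP = (not (w and g)) and (z -> (w and g))


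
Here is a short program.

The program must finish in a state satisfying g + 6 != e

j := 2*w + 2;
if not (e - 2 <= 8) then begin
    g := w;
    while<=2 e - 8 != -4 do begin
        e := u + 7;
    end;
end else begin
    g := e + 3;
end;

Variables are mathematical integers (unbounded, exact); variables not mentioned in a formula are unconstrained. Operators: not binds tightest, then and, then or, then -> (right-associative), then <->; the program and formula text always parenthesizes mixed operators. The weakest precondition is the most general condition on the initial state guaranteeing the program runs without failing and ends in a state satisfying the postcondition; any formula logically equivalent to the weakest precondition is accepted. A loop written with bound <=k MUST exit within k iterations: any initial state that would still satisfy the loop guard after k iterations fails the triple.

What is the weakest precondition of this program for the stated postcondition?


Working backward. After the program, the postcondition g + 6 != e must hold; in canonical form it is g != e - 6.
Then branch requires (e != 4 -> ((u != -3 -> ((not (u != -3)) and w != u + 1)) and ((not (u != -3)) -> w != u + 1))) and ((not (e != 4)) -> w != e - 6); else branch requires true.
Before the if: (not (e <= 10)) -> ((e != 4 -> ((u != -3 -> ((not (u != -3)) and w != u + 1)) and ((not (u != -3)) -> w != u + 1))) and ((not (e != 4)) -> w != e - 6))
Before j := 2*w + 2: (not (e <= 10)) -> ((e != 4 -> ((u != -3 -> ((not (u != -3)) and w != u + 1)) and ((not (u != -3)) -> w != u + 1))) and ((not (e != 4)) -> w != e - 6))
Answer: WP = (not (e <= 10)) -> ((e != 4 -> ((u != -3 -> ((not (u != -3)) and w != u + 1)) and ((not (u != -3)) -> w != u + 1))) and ((not (e != 4)) -> w != e - 6))


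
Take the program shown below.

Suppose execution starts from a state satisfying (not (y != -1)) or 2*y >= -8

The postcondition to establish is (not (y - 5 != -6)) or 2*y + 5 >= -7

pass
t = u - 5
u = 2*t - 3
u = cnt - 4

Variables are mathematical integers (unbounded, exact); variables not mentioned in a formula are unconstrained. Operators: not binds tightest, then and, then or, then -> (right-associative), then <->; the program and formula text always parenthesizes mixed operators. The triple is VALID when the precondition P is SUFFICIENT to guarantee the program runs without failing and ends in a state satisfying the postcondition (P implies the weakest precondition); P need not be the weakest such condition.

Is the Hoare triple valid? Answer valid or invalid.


Working backward. After the program, the postcondition (not (y - 5 != -6)) or 2*y + 5 >= -7 must hold; in canonical form it is (not (y != -1)) or 2*y >= -12.
Before u := cnt - 4: (not (y != -1)) or 2*y >= -12
Before u := 2*t - 3: (not (y != -1)) or 2*y >= -12
Before t := u - 5: (not (y != -1)) or 2*y >= -12
Before skip: (not (y != -1)) or 2*y >= -12
The weakest precondition is (not (y != -1)) or 2*y >= -12.
Check whether (not (y != -1)) or 2*y >= -8 implies it.
Every state satisfying the precondition satisfies the weakest precondition: the implication holds.
Answer: valid


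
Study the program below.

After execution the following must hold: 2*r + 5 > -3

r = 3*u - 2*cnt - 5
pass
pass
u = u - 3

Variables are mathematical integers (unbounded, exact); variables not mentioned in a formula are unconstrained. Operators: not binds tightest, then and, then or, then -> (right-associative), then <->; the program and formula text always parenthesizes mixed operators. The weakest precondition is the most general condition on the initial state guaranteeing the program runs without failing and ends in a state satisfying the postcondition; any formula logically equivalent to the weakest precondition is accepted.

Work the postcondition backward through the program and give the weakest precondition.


Working backward. After the program, the postcondition 2*r + 5 > -3 must hold; in canonical form it is 2*r > -8.
Before u := u - 3: 2*r > -8
Before skip: 2*r > -8
Before skip: 2*r > -8
Before r := 3*u - 2*cnt - 5: 6*u > 4*cnt + 2
Answer: WP = 6*u > 4*cnt + 2


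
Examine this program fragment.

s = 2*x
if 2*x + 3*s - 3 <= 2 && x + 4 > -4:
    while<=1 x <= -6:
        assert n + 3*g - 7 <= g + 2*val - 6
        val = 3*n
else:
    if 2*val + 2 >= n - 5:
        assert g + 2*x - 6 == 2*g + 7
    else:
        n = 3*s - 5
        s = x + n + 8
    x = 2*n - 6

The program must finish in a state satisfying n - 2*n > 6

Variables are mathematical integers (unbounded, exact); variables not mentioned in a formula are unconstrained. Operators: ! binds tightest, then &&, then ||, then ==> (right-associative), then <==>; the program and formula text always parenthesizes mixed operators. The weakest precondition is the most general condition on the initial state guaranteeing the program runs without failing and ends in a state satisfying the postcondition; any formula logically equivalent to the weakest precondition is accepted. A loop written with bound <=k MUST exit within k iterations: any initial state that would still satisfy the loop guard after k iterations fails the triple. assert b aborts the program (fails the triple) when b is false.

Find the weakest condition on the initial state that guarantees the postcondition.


Working backward. After the program, the postcondition n - 2*n > 6 must hold; in canonical form it is n < -6.
Then branch requires (x <= -6 ==> (2*g + n <= 2*val + 1 && (!(x <= -6)) && n < -6)) && ((!(x <= -6)) ==> n < -6); else branch requires (2*val >= n - 7 ==> (2*x == g + 13 && n < -6)) && ((!(2*val >= n - 7)) ==> 3*s < -1).
Before the if: ((3*s + 2*x <= 5 && x > -8) ==> ((x <= -6 ==> (2*g + n <= 2*val + 1 && (!(x <= -6)) && n < -6)) && ((!(x <= -6)) ==> n < -6))) && ((!(3*s + 2*x <= 5 && x > -8)) ==> ((2*val >= n - 7 ==> (2*x == g + 13 && n < -6)) && ((!(2*val >= n - 7)) ==> 3*s < -1)))
Before s := 2*x: ((8*x <= 5 && x > -8) ==> ((x <= -6 ==> (2*g + n <= 2*val + 1 && (!(x <= -6)) && n < -6)) && ((!(x <= -6)) ==> n < -6))) && ((!(8*x <= 5 && x > -8)) ==> ((2*val >= n - 7 ==> (2*x == g + 13 && n < -6)) && ((!(2*val >= n - 7)) ==> 6*x < -1)))
Answer: WP = ((8*x <= 5 && x > -8) ==> ((x <= -6 ==> (2*g + n <= 2*val + 1 && (!(x <= -6)) && n < -6)) && ((!(x <= -6)) ==> n < -6))) && ((!(8*x <= 5 && x > -8)) ==> ((2*val >= n - 7 ==> (2*x == g + 13 && n < -6)) && ((!(2*val >= n - 7)) ==> 6*x < -1)))


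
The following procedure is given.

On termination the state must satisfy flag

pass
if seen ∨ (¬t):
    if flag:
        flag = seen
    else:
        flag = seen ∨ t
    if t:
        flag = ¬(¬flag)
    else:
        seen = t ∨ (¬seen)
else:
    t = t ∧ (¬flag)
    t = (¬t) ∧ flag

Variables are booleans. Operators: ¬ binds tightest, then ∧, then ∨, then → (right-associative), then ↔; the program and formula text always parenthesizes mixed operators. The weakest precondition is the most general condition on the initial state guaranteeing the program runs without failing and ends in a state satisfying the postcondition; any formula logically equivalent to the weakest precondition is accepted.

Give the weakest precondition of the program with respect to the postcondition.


Working backward. After the program, flag must hold.
Then branch requires (flag → ((t → seen) ∧ ((¬t) → seen))) ∧ ((¬flag) → ((t → (seen ∨ t)) ∧ ((¬t) → (seen ∨ t)))); else branch requires flag.
Before the if: ((seen ∨ (¬t)) → ((flag → ((t → seen) ∧ ((¬t) → seen))) ∧ ((¬flag) → ((t → (seen ∨ t)) ∧ ((¬t) → (seen ∨ t)))))) ∧ ((¬(seen ∨ (¬t))) → flag)
Before skip: ((seen ∨ (¬t)) → ((flag → ((t → seen) ∧ ((¬t) → seen))) ∧ ((¬flag) → ((t → (seen ∨ t)) ∧ ((¬t) → (seen ∨ t)))))) ∧ ((¬(seen ∨ (¬t))) → flag)
Answer: WP = ((seen ∨ (¬t)) → ((flag → ((t → seen) ∧ ((¬t) → seen))) ∧ ((¬flag) → ((t → (seen ∨ t)) ∧ ((¬t) → (seen ∨ t)))))) ∧ ((¬(seen ∨ (¬t))) → flag)


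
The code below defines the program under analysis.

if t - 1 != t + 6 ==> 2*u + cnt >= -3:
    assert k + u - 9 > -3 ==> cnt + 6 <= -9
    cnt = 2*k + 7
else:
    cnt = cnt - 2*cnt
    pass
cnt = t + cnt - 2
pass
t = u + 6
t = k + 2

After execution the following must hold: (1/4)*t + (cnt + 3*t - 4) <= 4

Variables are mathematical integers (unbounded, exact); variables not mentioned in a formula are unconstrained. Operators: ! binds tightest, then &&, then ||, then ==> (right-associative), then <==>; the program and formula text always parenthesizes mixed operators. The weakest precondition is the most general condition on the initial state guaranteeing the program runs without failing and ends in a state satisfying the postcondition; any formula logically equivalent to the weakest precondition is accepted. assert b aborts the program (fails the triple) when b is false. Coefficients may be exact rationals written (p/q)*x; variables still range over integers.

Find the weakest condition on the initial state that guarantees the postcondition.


Working backward. After the program, the postcondition (1/4)*t + (cnt + 3*t - 4) <= 4 must hold; in canonical form it is cnt + (13/4)*t <= 8.
Before t := k + 2: cnt + (13/4)*k <= 3/2
Before t := u + 6: cnt + (13/4)*k <= 3/2
Before skip: cnt + (13/4)*k <= 3/2
Before cnt := t + cnt - 2: cnt + (13/4)*k + t <= 7/2
Then branch requires (k + u > 6 ==> cnt <= -15) && (21/4)*k + t <= -7/2; else branch requires (13/4)*k + t <= cnt + 7/2.
Before the if: (cnt + 2*u >= -3 ==> ((k + u > 6 ==> cnt <= -15) && (21/4)*k + t <= -7/2)) && ((!(cnt + 2*u >= -3)) ==> (13/4)*k + t <= cnt + 7/2)
Answer: WP = (cnt + 2*u >= -3 ==> ((k + u > 6 ==> cnt <= -15) && (21/4)*k + t <= -7/2)) && ((!(cnt + 2*u >= -3)) ==> (13/4)*k + t <= cnt + 7/2)


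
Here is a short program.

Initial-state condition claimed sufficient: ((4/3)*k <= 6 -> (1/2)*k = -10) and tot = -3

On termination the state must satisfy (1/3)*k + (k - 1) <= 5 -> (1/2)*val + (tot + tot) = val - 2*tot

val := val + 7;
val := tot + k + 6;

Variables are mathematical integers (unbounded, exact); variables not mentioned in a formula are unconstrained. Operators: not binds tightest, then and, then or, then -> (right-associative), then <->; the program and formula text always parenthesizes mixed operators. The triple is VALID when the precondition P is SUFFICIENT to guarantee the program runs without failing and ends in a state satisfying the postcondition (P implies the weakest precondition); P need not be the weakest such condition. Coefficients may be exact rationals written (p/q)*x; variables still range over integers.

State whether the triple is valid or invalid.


Working backward. After the program, the postcondition (1/3)*k + (k - 1) <= 5 -> (1/2)*val + (tot + tot) = val - 2*tot must hold; in canonical form it is (4/3)*k <= 6 -> 4*tot = (1/2)*val.
Before val := tot + k + 6: (4/3)*k <= 6 -> (7/2)*tot = (1/2)*k + 3
Before val := val + 7: (4/3)*k <= 6 -> (7/2)*tot = (1/2)*k + 3
The weakest precondition is (4/3)*k <= 6 -> (7/2)*tot = (1/2)*k + 3.
Check whether ((4/3)*k <= 6 -> (1/2)*k = -10) and tot = -3 implies it.
Countermodel: at the initial state k = -20, tot = -3, the precondition holds but the weakest precondition fails.
Answer: invalid


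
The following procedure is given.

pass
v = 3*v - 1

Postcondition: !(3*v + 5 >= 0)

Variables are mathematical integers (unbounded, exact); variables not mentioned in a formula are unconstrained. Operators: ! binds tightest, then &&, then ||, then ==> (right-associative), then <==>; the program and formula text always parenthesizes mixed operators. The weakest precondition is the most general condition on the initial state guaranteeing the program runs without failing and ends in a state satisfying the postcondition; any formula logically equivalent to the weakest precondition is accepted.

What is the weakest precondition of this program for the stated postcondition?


Working backward. After the program, the postcondition !(3*v + 5 >= 0) must hold; in canonical form it is !(3*v >= -5).
Before v := 3*v - 1: !(9*v >= -2)
Before skip: !(9*v >= -2)
Answer: WP = !(9*v >= -2)


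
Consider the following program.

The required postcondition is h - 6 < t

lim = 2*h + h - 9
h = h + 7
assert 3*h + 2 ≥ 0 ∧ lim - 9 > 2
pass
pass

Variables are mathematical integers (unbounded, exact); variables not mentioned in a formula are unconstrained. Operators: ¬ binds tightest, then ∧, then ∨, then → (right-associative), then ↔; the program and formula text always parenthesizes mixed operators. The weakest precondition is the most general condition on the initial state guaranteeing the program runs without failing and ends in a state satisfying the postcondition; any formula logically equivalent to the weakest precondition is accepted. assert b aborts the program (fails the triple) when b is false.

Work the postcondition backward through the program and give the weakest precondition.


Working backward. After the program, the postcondition h - 6 < t must hold; in canonical form it is h < t + 6.
Before skip: h < t + 6
Before skip: h < t + 6
Before assert 3*h + 2 ≥ 0 ∧ lim - 9 > 2: 3*h ≥ -2 ∧ lim > 11 ∧ h < t + 6
Before h := h + 7: 3*h ≥ -23 ∧ lim > 11 ∧ h < t - 1
Before lim := 2*h + h - 9: 3*h ≥ -23 ∧ 3*h > 20 ∧ h < t - 1
Answer: WP = 3*h ≥ -23 ∧ 3*h > 20 ∧ h < t - 1


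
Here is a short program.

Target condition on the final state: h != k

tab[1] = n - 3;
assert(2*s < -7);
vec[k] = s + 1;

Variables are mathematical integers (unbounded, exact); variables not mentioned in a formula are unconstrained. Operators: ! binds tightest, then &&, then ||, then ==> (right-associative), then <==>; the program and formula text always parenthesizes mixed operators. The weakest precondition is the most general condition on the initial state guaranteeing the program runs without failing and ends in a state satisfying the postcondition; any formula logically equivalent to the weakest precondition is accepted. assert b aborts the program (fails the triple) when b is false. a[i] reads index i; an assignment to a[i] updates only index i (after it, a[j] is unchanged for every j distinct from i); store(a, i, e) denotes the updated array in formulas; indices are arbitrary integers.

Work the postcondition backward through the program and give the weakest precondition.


Working backward. After the program, h != k must hold.
Before vec[k] := s + 1: h != k
Before assert 2*s < -7: 2*s < -7 && h != k
Before tab[1] := n - 3: 2*s < -7 && h != k
Answer: WP = 2*s < -7 && h != k


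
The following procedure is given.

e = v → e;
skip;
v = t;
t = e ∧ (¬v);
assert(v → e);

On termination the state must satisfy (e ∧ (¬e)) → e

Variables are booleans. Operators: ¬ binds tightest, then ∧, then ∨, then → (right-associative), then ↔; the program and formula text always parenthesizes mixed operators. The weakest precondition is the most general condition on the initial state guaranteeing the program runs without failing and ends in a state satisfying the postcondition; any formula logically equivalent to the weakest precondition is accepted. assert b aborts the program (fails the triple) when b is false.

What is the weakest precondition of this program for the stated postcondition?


Working backward. After the program, the postcondition (e ∧ (¬e)) → e must hold; in canonical form it is true.
Before assert v → e: v → e
Before t := e ∧ (¬v): v → e
Before v := t: t → e
Before skip: t → e
Before e := v → e: t → (v → e)
Answer: WP = t → (v → e)


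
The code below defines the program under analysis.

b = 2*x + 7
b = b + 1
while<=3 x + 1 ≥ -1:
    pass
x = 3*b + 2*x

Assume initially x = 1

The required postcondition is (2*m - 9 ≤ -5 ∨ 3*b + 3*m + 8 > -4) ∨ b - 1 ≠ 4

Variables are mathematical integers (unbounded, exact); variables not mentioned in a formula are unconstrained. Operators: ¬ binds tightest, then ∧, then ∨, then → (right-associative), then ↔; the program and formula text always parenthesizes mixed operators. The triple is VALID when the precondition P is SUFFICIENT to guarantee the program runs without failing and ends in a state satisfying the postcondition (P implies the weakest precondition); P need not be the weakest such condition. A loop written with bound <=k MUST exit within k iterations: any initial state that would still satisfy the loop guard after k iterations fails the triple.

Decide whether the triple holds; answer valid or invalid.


Working backward. After the program, the postcondition (2*m - 9 ≤ -5 ∨ 3*b + 3*m + 8 > -4) ∨ b - 1 ≠ 4 must hold; in canonical form it is 2*m ≤ 4 ∨ 3*b + 3*m > -12 ∨ b ≠ 5.
Before x := 3*b + 2*x: 2*m ≤ 4 ∨ 3*b + 3*m > -12 ∨ b ≠ 5
Before the loop (bound <=3), unroll the exhaustion recursion (WP_0 = exit-now case; WP_j = one more guarded iteration, up to j = 3):
  WP_0: (¬(x ≥ -2)) ∧ (2*m ≤ 4 ∨ 3*b + 3*m > -12 ∨ b ≠ 5)
  WP_1: (x ≥ -2 → ((¬(x ≥ -2)) ∧ (2*m ≤ 4 ∨ 3*b + 3*m > -12 ∨ b ≠ 5))) ∧ ((¬(x ≥ -2)) → (2*m ≤ 4 ∨ 3*b + 3*m > -12 ∨ b ≠ 5))
  WP_2: (x ≥ -2 → ((x ≥ -2 → ((¬(x ≥ -2)) ∧ (2*m ≤ 4 ∨ 3*b + 3*m > -12 ∨ b ≠ 5))) ∧ ((¬(x ≥ -2)) → (2*m ≤ 4 ∨ 3*b + 3*m > -12 ∨ b ≠ 5)))) ∧ ((¬(x ≥ -2)) → (2*m ≤ 4 ∨ 3*b + 3*m > -12 ∨ b ≠ 5))
  WP_3: (x ≥ -2 → ((x ≥ -2 → ((x ≥ -2 → ((¬(x ≥ -2)) ∧ (2*m ≤ 4 ∨ 3*b + 3*m > -12 ∨ b ≠ 5))) ∧ ((¬(x ≥ -2)) → (2*m ≤ 4 ∨ 3*b + 3*m > -12 ∨ b ≠ 5)))) ∧ ((¬(x ≥ -2)) → (2*m ≤ 4 ∨ 3*b + 3*m > -12 ∨ b ≠ 5)))) ∧ ((¬(x ≥ -2)) → (2*m ≤ 4 ∨ 3*b + 3*m > -12 ∨ b ≠ 5))
So before the loop: (x ≥ -2 → ((x ≥ -2 → ((x ≥ -2 → ((¬(x ≥ -2)) ∧ (2*m ≤ 4 ∨ 3*b + 3*m > -12 ∨ b ≠ 5))) ∧ ((¬(x ≥ -2)) → (2*m ≤ 4 ∨ 3*b + 3*m > -12 ∨ b ≠ 5)))) ∧ ((¬(x ≥ -2)) → (2*m ≤ 4 ∨ 3*b + 3*m > -12 ∨ b ≠ 5)))) ∧ ((¬(x ≥ -2)) → (2*m ≤ 4 ∨ 3*b + 3*m > -12 ∨ b ≠ 5))
Before b := b + 1: (x ≥ -2 → ((x ≥ -2 → ((x ≥ -2 → ((¬(x ≥ -2)) ∧ (2*m ≤ 4 ∨ 3*b + 3*m > -15 ∨ b ≠ 4))) ∧ ((¬(x ≥ -2)) → (2*m ≤ 4 ∨ 3*b + 3*m > -15 ∨ b ≠ 4)))) ∧ ((¬(x ≥ -2)) → (2*m ≤ 4 ∨ 3*b + 3*m > -15 ∨ b ≠ 4)))) ∧ ((¬(x ≥ -2)) → (2*m ≤ 4 ∨ 3*b + 3*m > -15 ∨ b ≠ 4))
Before b := 2*x + 7: (x ≥ -2 → ((x ≥ -2 → ((x ≥ -2 → ((¬(x ≥ -2)) ∧ (2*m ≤ 4 ∨ 3*m + 6*x > -36 ∨ 2*x ≠ -3))) ∧ ((¬(x ≥ -2)) → (2*m ≤ 4 ∨ 3*m + 6*x > -36 ∨ 2*x ≠ -3)))) ∧ ((¬(x ≥ -2)) → (2*m ≤ 4 ∨ 3*m + 6*x > -36 ∨ 2*x ≠ -3)))) ∧ ((¬(x ≥ -2)) → (2*m ≤ 4 ∨ 3*m + 6*x > -36 ∨ 2*x ≠ -3))
The weakest precondition is (x ≥ -2 → ((x ≥ -2 → ((x ≥ -2 → ((¬(x ≥ -2)) ∧ (2*m ≤ 4 ∨ 3*m + 6*x > -36 ∨ 2*x ≠ -3))) ∧ ((¬(x ≥ -2)) → (2*m ≤ 4 ∨ 3*m + 6*x > -36 ∨ 2*x ≠ -3)))) ∧ ((¬(x ≥ -2)) → (2*m ≤ 4 ∨ 3*m + 6*x > -36 ∨ 2*x ≠ -3)))) ∧ ((¬(x ≥ -2)) → (2*m ≤ 4 ∨ 3*m + 6*x > -36 ∨ 2*x ≠ -3)).
Check whether x = 1 implies it.
Countermodel: at the initial state m = 0, x = 1, the precondition holds but the weakest precondition fails.
Answer: invalid


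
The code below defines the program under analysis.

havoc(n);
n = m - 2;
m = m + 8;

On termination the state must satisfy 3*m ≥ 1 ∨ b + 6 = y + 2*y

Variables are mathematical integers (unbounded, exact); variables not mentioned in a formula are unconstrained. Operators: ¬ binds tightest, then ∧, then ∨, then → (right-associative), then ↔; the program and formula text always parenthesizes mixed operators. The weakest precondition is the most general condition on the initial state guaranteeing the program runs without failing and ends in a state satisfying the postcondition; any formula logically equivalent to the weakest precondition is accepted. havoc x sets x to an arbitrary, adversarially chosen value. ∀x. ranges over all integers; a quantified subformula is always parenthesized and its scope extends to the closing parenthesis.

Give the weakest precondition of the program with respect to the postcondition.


Working backward. After the program, the postcondition 3*m ≥ 1 ∨ b + 6 = y + 2*y must hold; in canonical form it is 3*m ≥ 1 ∨ b = 3*y - 6.
Before m := m + 8: 3*m ≥ -23 ∨ b = 3*y - 6
Before n := m - 2: 3*m ≥ -23 ∨ b = 3*y - 6
Before havoc n: 3*m ≥ -23 ∨ b = 3*y - 6
Answer: WP = 3*m ≥ -23 ∨ b = 3*y - 6


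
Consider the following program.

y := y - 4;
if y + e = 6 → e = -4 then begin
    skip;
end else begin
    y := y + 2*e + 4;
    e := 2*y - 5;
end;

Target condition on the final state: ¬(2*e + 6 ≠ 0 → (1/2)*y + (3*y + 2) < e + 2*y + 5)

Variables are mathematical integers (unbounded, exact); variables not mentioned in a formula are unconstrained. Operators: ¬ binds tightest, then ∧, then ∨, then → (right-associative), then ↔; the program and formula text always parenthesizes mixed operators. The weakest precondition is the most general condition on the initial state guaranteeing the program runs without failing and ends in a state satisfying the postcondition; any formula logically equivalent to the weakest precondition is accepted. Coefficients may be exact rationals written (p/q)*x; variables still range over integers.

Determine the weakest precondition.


Working backward. After the program, the postcondition ¬(2*e + 6 ≠ 0 → (1/2)*y + (3*y + 2) < e + 2*y + 5) must hold; in canonical form it is ¬(2*e ≠ -6 → (3/2)*y < e + 3).
Then branch requires ¬(2*e ≠ -6 → (3/2)*y < e + 3); else branch requires ¬(8*e + 4*y ≠ -12 → e + (1/2)*y > 0).
Before the if: ((e + y = 6 → e = -4) → (¬(2*e ≠ -6 → (3/2)*y < e + 3))) ∧ ((¬(e + y = 6 → e = -4)) → (¬(8*e + 4*y ≠ -12 → e + (1/2)*y > 0)))
Before y := y - 4: ((e + y = 10 → e = -4) → (¬(2*e ≠ -6 → (3/2)*y < e + 9))) ∧ ((¬(e + y = 10 → e = -4)) → (¬(8*e + 4*y ≠ 4 → e + (1/2)*y > 2)))
Answer: WP = ((e + y = 10 → e = -4) → (¬(2*e ≠ -6 → (3/2)*y < e + 9))) ∧ ((¬(e + y = 10 → e = -4)) → (¬(8*e + 4*y ≠ 4 → e + (1/2)*y > 2)))


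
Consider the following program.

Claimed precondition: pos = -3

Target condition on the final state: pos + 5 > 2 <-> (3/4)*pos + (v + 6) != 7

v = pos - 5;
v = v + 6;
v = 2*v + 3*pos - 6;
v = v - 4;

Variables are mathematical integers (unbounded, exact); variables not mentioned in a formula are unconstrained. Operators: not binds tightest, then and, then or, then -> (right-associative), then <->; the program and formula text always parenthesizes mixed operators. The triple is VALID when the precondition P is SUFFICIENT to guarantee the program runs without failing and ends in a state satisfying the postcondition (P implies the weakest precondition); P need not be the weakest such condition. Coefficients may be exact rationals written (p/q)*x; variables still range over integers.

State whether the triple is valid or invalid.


Working backward. After the program, the postcondition pos + 5 > 2 <-> (3/4)*pos + (v + 6) != 7 must hold; in canonical form it is pos > -3 <-> (3/4)*pos + v != 1.
Before v := v - 4: pos > -3 <-> (3/4)*pos + v != 5
Before v := 2*v + 3*pos - 6: pos > -3 <-> (15/4)*pos + 2*v != 11
Before v := v + 6: pos > -3 <-> (15/4)*pos + 2*v != -1
Before v := pos - 5: pos > -3 <-> (23/4)*pos != 9
The weakest precondition is pos > -3 <-> (23/4)*pos != 9.
Check whether pos = -3 implies it.
Countermodel: at the initial state pos = -3, the precondition holds but the weakest precondition fails.
Answer: invalid


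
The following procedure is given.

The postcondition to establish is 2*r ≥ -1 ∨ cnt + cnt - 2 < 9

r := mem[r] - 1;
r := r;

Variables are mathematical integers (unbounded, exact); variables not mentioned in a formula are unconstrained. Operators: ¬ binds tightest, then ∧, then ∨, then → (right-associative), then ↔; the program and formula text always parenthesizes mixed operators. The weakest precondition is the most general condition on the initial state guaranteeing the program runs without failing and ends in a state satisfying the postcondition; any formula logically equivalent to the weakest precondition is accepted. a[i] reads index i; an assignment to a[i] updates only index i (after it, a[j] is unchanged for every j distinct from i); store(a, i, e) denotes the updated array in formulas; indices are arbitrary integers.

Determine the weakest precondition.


Working backward. After the program, the postcondition 2*r ≥ -1 ∨ cnt + cnt - 2 < 9 must hold; in canonical form it is 2*r ≥ -1 ∨ 2*cnt < 11.
Before r := r: 2*r ≥ -1 ∨ 2*cnt < 11
Before r := mem[r] - 1: 2*mem[r] ≥ 1 ∨ 2*cnt < 11
Answer: WP = 2*mem[r] ≥ 1 ∨ 2*cnt < 11


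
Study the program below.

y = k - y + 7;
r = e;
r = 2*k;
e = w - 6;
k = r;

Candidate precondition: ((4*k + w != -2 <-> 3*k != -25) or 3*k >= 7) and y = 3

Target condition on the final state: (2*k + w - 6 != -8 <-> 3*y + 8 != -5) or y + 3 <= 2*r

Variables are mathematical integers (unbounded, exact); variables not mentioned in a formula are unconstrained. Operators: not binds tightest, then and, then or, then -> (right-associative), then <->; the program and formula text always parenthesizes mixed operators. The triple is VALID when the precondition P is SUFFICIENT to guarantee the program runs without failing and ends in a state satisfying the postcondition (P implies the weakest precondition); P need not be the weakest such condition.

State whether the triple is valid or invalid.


Working backward. After the program, the postcondition (2*k + w - 6 != -8 <-> 3*y + 8 != -5) or y + 3 <= 2*r must hold; in canonical form it is (2*k + w != -2 <-> 3*y != -13) or y <= 2*r - 3.
Before k := r: (2*r + w != -2 <-> 3*y != -13) or y <= 2*r - 3
Before e := w - 6: (2*r + w != -2 <-> 3*y != -13) or y <= 2*r - 3
Before r := 2*k: (4*k + w != -2 <-> 3*y != -13) or y <= 4*k - 3
Before r := e: (4*k + w != -2 <-> 3*y != -13) or y <= 4*k - 3
Before y := k - y + 7: (4*k + w != -2 <-> 3*k != 3*y - 34) or 3*k + y >= 10
The weakest precondition is (4*k + w != -2 <-> 3*k != 3*y - 34) or 3*k + y >= 10.
Check whether ((4*k + w != -2 <-> 3*k != -25) or 3*k >= 7) and y = 3 implies it.
Every state satisfying the precondition satisfies the weakest precondition: the implication holds.
Answer: valid


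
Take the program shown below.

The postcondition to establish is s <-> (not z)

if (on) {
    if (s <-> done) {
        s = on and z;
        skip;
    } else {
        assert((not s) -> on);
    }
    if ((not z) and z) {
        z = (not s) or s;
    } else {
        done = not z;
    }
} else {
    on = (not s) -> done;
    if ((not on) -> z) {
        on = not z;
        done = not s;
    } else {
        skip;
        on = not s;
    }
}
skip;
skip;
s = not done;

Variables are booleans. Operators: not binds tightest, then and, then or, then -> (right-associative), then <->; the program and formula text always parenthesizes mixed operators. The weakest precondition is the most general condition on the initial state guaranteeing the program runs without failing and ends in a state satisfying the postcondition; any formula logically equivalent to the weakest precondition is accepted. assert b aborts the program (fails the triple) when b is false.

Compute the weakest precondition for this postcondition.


Working backward. After the program, s <-> (not z) must hold.
Before s := not done: (not done) <-> (not z)
Before skip: (not done) <-> (not z)
Before skip: (not done) <-> (not z)
Then branch requires ((s <-> done) -> (z <-> (not z))) and ((not (s <-> done)) -> (((not s) -> on) and (z <-> (not z)))); else branch requires (((not ((not s) -> done)) -> z) -> (s <-> (not z))) and ((not ((not ((not s) -> done)) -> z)) -> ((not done) <-> (not z))).
Before the if: (on -> (((s <-> done) -> (z <-> (not z))) and ((not (s <-> done)) -> (((not s) -> on) and (z <-> (not z)))))) and ((not on) -> ((((not ((not s) -> done)) -> z) -> (s <-> (not z))) and ((not ((not ((not s) -> done)) -> z)) -> ((not done) <-> (not z)))))
Answer: WP = (on -> (((s <-> done) -> (z <-> (not z))) and ((not (s <-> done)) -> (((not s) -> on) and (z <-> (not z)))))) and ((not on) -> ((((not ((not s) -> done)) -> z) -> (s <-> (not z))) and ((not ((not ((not s) -> done)) -> z)) -> ((not done) <-> (not z)))))


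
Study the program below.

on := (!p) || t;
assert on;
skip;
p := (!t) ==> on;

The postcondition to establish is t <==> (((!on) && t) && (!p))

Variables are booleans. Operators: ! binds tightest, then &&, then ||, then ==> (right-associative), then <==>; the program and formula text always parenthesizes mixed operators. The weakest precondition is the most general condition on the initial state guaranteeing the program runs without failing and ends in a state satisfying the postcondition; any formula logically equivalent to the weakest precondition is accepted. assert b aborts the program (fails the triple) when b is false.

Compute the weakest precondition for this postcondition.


Working backward. After the program, the postcondition t <==> (((!on) && t) && (!p)) must hold; in canonical form it is t <==> ((!on) && t && (!p)).
Before p := (!t) ==> on: t <==> ((!on) && t && (!((!t) ==> on)))
Before skip: t <==> ((!on) && t && (!((!t) ==> on)))
Before assert on: on && (t <==> ((!on) && t && (!((!t) ==> on))))
Before on := (!p) || t: ((!p) || t) && (t <==> ((!((!p) || t)) && t && (!((!t) ==> ((!p) || t)))))
Answer: WP = ((!p) || t) && (t <==> ((!((!p) || t)) && t && (!((!t) ==> ((!p) || t)))))


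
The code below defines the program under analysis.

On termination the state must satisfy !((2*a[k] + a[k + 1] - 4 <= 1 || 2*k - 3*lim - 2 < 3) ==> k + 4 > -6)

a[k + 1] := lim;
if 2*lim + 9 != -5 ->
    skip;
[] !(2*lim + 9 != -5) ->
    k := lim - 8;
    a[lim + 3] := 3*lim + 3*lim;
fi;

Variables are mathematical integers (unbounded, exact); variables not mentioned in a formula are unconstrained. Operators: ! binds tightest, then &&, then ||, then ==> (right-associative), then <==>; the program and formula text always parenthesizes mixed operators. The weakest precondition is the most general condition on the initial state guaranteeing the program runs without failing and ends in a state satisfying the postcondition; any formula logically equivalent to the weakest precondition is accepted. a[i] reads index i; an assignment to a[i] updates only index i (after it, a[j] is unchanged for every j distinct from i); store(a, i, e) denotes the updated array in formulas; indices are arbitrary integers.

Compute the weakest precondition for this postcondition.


Working backward. After the program, the postcondition !((2*a[k] + a[k + 1] - 4 <= 1 || 2*k - 3*lim - 2 < 3) ==> k + 4 > -6) must hold; in canonical form it is !((a[k + 1] + 2*a[k] <= 5 || 2*k < 3*lim + 5) ==> k > -10).
Then branch requires !((a[k + 1] + 2*a[k] <= 5 || 2*k < 3*lim + 5) ==> k > -10); else branch requires !((store(a, lim + 3, 6*lim)[lim - 7] + 2*store(a, lim + 3, 6*lim)[lim - 8] <= 5 || lim > -21) ==> lim > -2).
Before the if: (2*lim != -14 ==> (!((a[k + 1] + 2*a[k] <= 5 || 2*k < 3*lim + 5) ==> k > -10))) && ((!(2*lim != -14)) ==> (!((store(a, lim + 3, 6*lim)[lim - 7] + 2*store(a, lim + 3, 6*lim)[lim - 8] <= 5 || lim > -21) ==> lim > -2)))
Before a[k + 1] := lim: (2*lim != -14 ==> (!((store(a, k + 1, lim)[k + 1] + 2*store(a, k + 1, lim)[k] <= 5 || 2*k < 3*lim + 5) ==> k > -10))) && ((!(2*lim != -14)) ==> (!((store(store(a, k + 1, lim), lim + 3, 6*lim)[lim - 7] + 2*store(store(a, k + 1, lim), lim + 3, 6*lim)[lim - 8] <= 5 || lim > -21) ==> lim > -2)))
Answer: WP = (2*lim != -14 ==> (!((store(a, k + 1, lim)[k + 1] + 2*store(a, k + 1, lim)[k] <= 5 || 2*k < 3*lim + 5) ==> k > -10))) && ((!(2*lim != -14)) ==> (!((store(store(a, k + 1, lim), lim + 3, 6*lim)[lim - 7] + 2*store(store(a, k + 1, lim), lim + 3, 6*lim)[lim - 8] <= 5 || lim > -21) ==> lim > -2)))


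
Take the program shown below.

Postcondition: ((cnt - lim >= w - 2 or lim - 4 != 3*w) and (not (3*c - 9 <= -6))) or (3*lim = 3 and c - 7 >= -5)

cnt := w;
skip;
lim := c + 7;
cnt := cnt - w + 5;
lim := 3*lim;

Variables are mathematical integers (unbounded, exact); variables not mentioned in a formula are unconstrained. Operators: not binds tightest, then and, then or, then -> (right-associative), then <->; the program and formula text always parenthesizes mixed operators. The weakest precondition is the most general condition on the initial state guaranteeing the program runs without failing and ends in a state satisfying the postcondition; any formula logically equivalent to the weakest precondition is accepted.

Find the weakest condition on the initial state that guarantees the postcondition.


Working backward. After the program, the postcondition ((cnt - lim >= w - 2 or lim - 4 != 3*w) and (not (3*c - 9 <= -6))) or (3*lim = 3 and c - 7 >= -5) must hold; in canonical form it is ((cnt >= lim + w - 2 or lim != 3*w + 4) and (not (3*c <= 3))) or (3*lim = 3 and c >= 2).
Before lim := 3*lim: ((cnt >= 3*lim + w - 2 or 3*lim != 3*w + 4) and (not (3*c <= 3))) or (9*lim = 3 and c >= 2)
Before cnt := cnt - w + 5: ((cnt >= 3*lim + 2*w - 7 or 3*lim != 3*w + 4) and (not (3*c <= 3))) or (9*lim = 3 and c >= 2)
Before lim := c + 7: ((cnt >= 3*c + 2*w + 14 or 3*c != 3*w - 17) and (not (3*c <= 3))) or (9*c = -60 and c >= 2)
Before skip: ((cnt >= 3*c + 2*w + 14 or 3*c != 3*w - 17) and (not (3*c <= 3))) or (9*c = -60 and c >= 2)
Before cnt := w: ((3*c + w <= -14 or 3*c != 3*w - 17) and (not (3*c <= 3))) or (9*c = -60 and c >= 2)
Answer: WP = ((3*c + w <= -14 or 3*c != 3*w - 17) and (not (3*c <= 3))) or (9*c = -60 and c >= 2)
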